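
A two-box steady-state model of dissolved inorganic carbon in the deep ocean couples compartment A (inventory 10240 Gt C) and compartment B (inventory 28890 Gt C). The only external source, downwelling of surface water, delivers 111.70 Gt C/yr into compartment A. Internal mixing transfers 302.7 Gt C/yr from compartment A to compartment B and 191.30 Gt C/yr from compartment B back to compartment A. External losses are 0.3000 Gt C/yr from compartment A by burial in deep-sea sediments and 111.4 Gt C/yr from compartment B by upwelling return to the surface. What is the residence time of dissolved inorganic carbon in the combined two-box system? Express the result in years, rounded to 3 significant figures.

350 yr

Residence time in the combined system uses the total inventory and the total *external* removal — internal exchanges between the two boxes cancel.
M_total = 10240 + 28890 = 39130 Gt C.
ΣF_external_out = 0.3000 + 111.4 = 111.70 Gt C/yr.
τ = M_total / ΣF_ext = 39130 / 111.70 = 350.3 yr.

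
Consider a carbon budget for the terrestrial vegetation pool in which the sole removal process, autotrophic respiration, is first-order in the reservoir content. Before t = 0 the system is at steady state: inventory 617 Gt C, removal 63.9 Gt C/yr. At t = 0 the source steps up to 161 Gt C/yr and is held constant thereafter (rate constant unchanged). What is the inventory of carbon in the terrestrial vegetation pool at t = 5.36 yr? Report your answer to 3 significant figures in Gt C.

Residence time τ = M₀/F₀ = 9.656 yr. The eventual steady state is M_∞ = M₀·(F₁/F₀) = 617 × 161/63.9 = 1554.6 Gt C.
The anomaly ΔM(t) = M(t) − M_∞ decays as ΔM₀·e^(−t/τ) with ΔM₀ = 617 − 1554.6 = −937.6 Gt C.
At t = 5.36 yr, e^(−t/τ) = e^(−0.5551) = 0.5740, so ΔM = −538.2 Gt C and M = 1554.6 − 538.2 = 1016.4 Gt C.

1020 Gt C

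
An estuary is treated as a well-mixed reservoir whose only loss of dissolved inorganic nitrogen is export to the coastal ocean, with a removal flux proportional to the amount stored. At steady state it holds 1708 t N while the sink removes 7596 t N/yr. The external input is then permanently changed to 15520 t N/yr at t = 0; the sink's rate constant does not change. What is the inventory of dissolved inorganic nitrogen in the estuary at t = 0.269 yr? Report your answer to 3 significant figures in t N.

2950 t N

The sink rate constant is k = F₀/M₀ = 7596/1708 = 4.447 yr⁻¹.
Solving dM/dt = F₁ − kM with M(0) = M₀ gives M(t) = F₁/k + (M₀ − F₁/k)·e^(−kt).
F₁/k = 15520/4.447 = 3489.8 t N; kt = 4.447 × 0.269 = 1.196, e^(−kt) = 0.3023.
M(0.269) = 3489.8 + (1708 − 3489.8) × 0.3023 = 3489.8 − 538.6 = 2951.1 t N.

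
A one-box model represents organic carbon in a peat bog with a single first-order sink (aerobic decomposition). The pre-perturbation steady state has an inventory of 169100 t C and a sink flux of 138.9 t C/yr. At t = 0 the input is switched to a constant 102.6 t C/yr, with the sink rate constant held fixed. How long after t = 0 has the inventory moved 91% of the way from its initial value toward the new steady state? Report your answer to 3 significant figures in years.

τ = M₀/F₀ = 169100/138.9 = 1217 yr.
The remaining gap fraction is e^(−t/τ); 91% covered ⇒ e^(−t/τ) = 0.0900.
t = −τ ln(0.0900) = 1217 × 2.408 = 2931 yr.

2930 yr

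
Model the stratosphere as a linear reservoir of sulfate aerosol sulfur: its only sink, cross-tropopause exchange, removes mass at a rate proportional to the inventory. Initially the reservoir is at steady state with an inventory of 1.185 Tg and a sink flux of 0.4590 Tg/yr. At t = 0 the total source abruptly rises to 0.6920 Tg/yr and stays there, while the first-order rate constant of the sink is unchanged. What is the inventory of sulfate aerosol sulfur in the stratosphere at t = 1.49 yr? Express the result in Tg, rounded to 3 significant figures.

1.45 Tg

τ = M₀/F₀ = 1.185/0.4590 = 2.582 yr; rate constant k = 1/τ.
New steady state M_∞ = F₁/k = F₁·τ = 0.6920 × 2.582 = 1.7865 Tg.
M(t) = M_∞ + (M₀ − M_∞)·e^(−t/τ); t/τ = 1.49/2.582 = 0.5771, so e^(−t/τ) = 0.5615.
M(t) = 1.7865 − 0.6015 × 0.5615 = 1.4488 Tg.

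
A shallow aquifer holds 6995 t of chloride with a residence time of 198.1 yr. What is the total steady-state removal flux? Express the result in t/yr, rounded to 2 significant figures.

F = M / τ = 6995 / 198.1 = 35.31 t/yr.

35 t/yr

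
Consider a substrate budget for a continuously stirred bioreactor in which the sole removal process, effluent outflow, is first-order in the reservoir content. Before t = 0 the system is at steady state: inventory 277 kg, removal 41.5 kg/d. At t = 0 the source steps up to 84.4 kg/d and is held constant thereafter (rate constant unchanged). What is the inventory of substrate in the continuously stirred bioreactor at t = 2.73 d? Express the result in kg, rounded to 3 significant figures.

373 kg

Residence time τ = M₀/F₀ = 6.675 d. The eventual steady state is M_∞ = M₀·(F₁/F₀) = 277 × 84.4/41.5 = 563.34 kg.
The anomaly ΔM(t) = M(t) − M_∞ decays as ΔM₀·e^(−t/τ) with ΔM₀ = 277 − 563.34 = −286.3 kg.
At t = 2.73 d, e^(−t/τ) = e^(−0.4090) = 0.6643, so ΔM = −190.2 kg and M = 563.34 − 190.2 = 373.12 kg.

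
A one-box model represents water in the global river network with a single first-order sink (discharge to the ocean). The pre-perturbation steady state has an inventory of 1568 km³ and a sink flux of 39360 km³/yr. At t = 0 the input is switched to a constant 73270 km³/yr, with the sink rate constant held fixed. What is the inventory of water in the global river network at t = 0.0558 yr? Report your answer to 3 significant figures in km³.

The sink rate constant is k = F₀/M₀ = 39360/1568 = 25.10 yr⁻¹.
Solving dM/dt = F₁ − kM with M(0) = M₀ gives M(t) = F₁/k + (M₀ − F₁/k)·e^(−kt).
F₁/k = 73270/25.10 = 2918.9 km³; kt = 25.10 × 0.0558 = 1.401, e^(−kt) = 0.2464.
M(0.0558) = 2918.9 + (1568 − 2918.9) × 0.2464 = 2918.9 − 332.9 = 2586.0 km³.

2590 km³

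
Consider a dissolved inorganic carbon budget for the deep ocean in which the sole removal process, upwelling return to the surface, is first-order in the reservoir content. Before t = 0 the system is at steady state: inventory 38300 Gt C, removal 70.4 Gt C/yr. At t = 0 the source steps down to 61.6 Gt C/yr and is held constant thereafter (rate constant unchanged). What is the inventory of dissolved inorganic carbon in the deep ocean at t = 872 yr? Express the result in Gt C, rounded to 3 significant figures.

34500 Gt C

Residence time τ = M₀/F₀ = 544.0 yr. The eventual steady state is M_∞ = M₀·(F₁/F₀) = 38300 × 61.6/70.4 = 33512 Gt C.
The anomaly ΔM(t) = M(t) − M_∞ decays as ΔM₀·e^(−t/τ) with ΔM₀ = 38300 − 33512 = 4788 Gt C.
At t = 872 yr, e^(−t/τ) = e^(−1.603) = 0.2013, so ΔM = 963.8 Gt C and M = 33512 + 963.8 = 34476 Gt C.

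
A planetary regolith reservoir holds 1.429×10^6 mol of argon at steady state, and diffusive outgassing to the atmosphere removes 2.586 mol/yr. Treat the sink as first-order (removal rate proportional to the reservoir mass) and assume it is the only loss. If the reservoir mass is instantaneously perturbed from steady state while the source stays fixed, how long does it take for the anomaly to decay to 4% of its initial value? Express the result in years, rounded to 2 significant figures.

For a linear reservoir the anomaly decays as exp(−t/τ) with τ = M/F = 1.429×10^6/2.586 = 552600 yr.
exp(−t/τ) = 0.04 ⇒ t = −τ ln(0.04) = 552600 × 3.219 = 1.779×10^6 yr.

1.8×10^6 yr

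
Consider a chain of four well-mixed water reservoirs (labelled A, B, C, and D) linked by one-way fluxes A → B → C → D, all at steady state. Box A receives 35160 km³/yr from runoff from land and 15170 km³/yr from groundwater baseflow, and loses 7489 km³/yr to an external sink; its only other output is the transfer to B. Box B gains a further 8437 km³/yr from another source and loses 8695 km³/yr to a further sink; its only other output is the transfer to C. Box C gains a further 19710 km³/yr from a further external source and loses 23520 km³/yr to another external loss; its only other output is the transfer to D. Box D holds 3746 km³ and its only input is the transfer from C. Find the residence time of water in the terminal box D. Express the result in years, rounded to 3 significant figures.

Box A: F(A→B) = (35160 + 15170) − 7489 = 42841 km³/yr.
Box B: F(B→C) = (42841 + 8437) − 8695 = 42583 km³/yr.
Box C: F(C→D) = (42583 + 19710) − 23520 = 38773 km³/yr.
Box D throughput = its input = 38773 km³/yr; τ = 3746 / 38773 = 0.09661 yr.

0.0966 yr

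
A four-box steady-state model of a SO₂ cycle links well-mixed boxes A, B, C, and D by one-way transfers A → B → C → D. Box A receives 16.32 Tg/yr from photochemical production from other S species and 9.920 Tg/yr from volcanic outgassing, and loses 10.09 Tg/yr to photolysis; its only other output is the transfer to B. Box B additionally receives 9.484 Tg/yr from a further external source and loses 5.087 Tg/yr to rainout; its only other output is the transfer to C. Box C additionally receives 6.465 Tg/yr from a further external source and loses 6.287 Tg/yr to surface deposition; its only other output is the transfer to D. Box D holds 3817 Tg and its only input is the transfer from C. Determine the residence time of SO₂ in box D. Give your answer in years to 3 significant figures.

Box A: F(A→B) = (16.32 + 9.920) − 10.09 = 16.150 Tg/yr.
Box B: F(B→C) = (16.150 + 9.484) − 5.087 = 20.547 Tg/yr.
Box C: F(C→D) = (20.547 + 6.465) − 6.287 = 20.725 Tg/yr.
Box D throughput = its input = 20.725 Tg/yr; τ = 3817 / 20.725 = 184.2 yr.

184 yr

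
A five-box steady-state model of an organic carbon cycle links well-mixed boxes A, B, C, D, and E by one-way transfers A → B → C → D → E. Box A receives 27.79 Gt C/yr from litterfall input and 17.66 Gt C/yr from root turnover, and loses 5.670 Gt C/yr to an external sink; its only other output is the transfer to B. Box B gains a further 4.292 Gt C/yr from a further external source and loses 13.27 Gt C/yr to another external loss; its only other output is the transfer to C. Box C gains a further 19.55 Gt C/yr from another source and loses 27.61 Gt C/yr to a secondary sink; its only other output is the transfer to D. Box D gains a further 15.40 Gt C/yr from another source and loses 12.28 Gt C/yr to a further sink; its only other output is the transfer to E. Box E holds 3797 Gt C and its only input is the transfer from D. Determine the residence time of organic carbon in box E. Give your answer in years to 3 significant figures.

Box A: F(A→B) = (27.79 + 17.66) − 5.670 = 39.780 Gt C/yr.
Box B: F(B→C) = (39.780 + 4.292) − 13.27 = 30.802 Gt C/yr.
Box C: F(C→D) = (30.802 + 19.55) − 27.61 = 22.742 Gt C/yr.
Box D: F(D→E) = (22.742 + 15.40) − 12.28 = 25.862 Gt C/yr.
Box E throughput = its input = 25.862 Gt C/yr; τ = 3797 / 25.862 = 146.8 yr.

147 yr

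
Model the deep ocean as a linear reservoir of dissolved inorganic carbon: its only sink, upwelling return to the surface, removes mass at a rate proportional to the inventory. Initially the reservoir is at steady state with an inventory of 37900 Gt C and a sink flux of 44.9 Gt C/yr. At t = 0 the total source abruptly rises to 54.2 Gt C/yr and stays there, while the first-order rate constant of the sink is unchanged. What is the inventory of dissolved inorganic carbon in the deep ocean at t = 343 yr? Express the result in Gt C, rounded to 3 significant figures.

40500 Gt C

The sink rate constant is k = F₀/M₀ = 44.9/37900 = 0.001185 yr⁻¹.
Solving dM/dt = F₁ − kM with M(0) = M₀ gives M(t) = F₁/k + (M₀ − F₁/k)·e^(−kt).
F₁/k = 54.2/0.001185 = 45750 Gt C; kt = 0.001185 × 343 = 0.4064, e^(−kt) = 0.6661.
M(343) = 45750 + (37900 − 45750) × 0.6661 = 45750 − 5229 = 40521 Gt C.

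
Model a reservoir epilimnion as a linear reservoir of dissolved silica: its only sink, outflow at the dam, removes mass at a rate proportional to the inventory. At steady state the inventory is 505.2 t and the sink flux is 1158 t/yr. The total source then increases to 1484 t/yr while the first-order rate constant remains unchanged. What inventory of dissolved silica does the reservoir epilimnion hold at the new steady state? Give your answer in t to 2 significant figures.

650 t

Rate constant k = F/M = 1158 / 505.2 = 2.292 yr⁻¹.
At the new steady state, source = k·M_new ⇒ M_new = 1484 / 2.292 = 647.4 t.
(Equivalently M_new = M × F_new/F_old = 505.2 × 1484/1158.)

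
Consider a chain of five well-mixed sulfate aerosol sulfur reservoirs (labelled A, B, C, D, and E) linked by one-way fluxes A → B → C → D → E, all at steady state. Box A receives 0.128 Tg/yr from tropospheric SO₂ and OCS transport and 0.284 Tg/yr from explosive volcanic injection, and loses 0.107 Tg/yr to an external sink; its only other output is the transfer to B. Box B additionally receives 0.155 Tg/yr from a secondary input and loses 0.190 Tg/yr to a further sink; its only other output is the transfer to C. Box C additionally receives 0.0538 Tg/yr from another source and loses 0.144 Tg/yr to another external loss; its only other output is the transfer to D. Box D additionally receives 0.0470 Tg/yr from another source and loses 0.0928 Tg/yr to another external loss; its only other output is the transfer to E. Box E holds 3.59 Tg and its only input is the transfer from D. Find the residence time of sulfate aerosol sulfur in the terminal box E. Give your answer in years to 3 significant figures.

26.8 yr

Box A: F(A→B) = (0.128 + 0.284) − 0.107 = 0.30500 Tg/yr.
Box B: F(B→C) = (0.30500 + 0.155) − 0.190 = 0.27000 Tg/yr.
Box C: F(C→D) = (0.27000 + 0.0538) − 0.144 = 0.17980 Tg/yr.
Box D: F(D→E) = (0.17980 + 0.0470) − 0.0928 = 0.13400 Tg/yr.
Box E throughput = its input = 0.13400 Tg/yr; τ = 3.59 / 0.13400 = 26.79 yr.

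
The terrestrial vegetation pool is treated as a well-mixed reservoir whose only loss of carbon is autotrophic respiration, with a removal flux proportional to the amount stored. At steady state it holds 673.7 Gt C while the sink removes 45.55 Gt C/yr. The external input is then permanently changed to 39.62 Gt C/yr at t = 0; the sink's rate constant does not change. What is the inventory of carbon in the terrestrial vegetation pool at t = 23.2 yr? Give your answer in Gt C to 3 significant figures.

604 Gt C

Residence time τ = M₀/F₀ = 14.79 yr. The eventual steady state is M_∞ = M₀·(F₁/F₀) = 673.7 × 39.62/45.55 = 585.99 Gt C.
The anomaly ΔM(t) = M(t) − M_∞ decays as ΔM₀·e^(−t/τ) with ΔM₀ = 673.7 − 585.99 = 87.71 Gt C.
At t = 23.2 yr, e^(−t/τ) = e^(−1.569) = 0.2083, so ΔM = 18.27 Gt C and M = 585.99 + 18.27 = 604.27 Gt C.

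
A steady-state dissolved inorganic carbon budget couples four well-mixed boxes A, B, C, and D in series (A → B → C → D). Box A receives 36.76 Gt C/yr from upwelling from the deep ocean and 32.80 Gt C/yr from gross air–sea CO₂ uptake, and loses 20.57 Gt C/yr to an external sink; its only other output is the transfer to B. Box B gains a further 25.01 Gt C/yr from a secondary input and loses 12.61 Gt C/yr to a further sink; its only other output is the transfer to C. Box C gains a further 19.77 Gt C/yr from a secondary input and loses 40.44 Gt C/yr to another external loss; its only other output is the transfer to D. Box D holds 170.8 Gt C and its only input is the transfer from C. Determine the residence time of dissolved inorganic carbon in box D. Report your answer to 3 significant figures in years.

4.19 yr

Box A: F(A→B) = (36.76 + 32.80) − 20.57 = 48.990 Gt C/yr.
Box B: F(B→C) = (48.990 + 25.01) − 12.61 = 61.390 Gt C/yr.
Box C: F(C→D) = (61.390 + 19.77) − 40.44 = 40.720 Gt C/yr.
Box D throughput = its input = 40.720 Gt C/yr; τ = 170.8 / 40.720 = 4.194 yr.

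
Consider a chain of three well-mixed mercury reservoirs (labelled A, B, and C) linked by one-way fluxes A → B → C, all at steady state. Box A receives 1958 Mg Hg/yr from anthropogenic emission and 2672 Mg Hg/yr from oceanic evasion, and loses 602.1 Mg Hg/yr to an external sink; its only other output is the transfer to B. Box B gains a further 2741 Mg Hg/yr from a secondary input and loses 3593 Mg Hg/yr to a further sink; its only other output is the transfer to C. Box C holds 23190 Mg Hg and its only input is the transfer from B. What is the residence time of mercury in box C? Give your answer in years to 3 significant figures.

7.30 yr

Box A: F(A→B) = (1958 + 2672) − 602.1 = 4027.9 Mg Hg/yr.
Box B: F(B→C) = (4027.9 + 2741) − 3593 = 3175.9 Mg Hg/yr.
Box C throughput = its input = 3175.9 Mg Hg/yr; τ = 23190 / 3175.9 = 7.302 yr.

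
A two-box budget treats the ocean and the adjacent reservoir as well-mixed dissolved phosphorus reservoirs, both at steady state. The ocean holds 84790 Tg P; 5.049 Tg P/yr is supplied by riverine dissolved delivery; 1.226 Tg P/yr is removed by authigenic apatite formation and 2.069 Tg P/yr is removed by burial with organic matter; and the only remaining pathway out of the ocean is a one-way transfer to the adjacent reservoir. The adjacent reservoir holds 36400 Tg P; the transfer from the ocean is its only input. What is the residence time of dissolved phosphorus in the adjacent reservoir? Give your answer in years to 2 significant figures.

21000 yr

Balance the ocean: ΣF_in = 5.0490 Tg P/yr.
Transfer to the adjacent reservoir = ΣF_in − (1.226 + 2.069) = 1.7540 Tg P/yr.
At steady state the output of the adjacent reservoir equals its input, 1.7540 Tg P/yr.
τ = M / F = 36400 / 1.7540 = 20750 yr.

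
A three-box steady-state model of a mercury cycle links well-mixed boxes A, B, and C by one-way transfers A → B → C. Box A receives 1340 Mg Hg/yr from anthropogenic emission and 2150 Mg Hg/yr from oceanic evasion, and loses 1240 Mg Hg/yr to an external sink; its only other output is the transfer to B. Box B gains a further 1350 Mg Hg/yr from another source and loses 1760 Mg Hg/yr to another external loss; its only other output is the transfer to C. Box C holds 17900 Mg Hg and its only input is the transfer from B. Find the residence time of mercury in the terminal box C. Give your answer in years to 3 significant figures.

Box A: F(A→B) = (1340 + 2150) − 1240 = 2250.0 Mg Hg/yr.
Box B: F(B→C) = (2250.0 + 1350) − 1760 = 1840.0 Mg Hg/yr.
Box C throughput = its input = 1840.0 Mg Hg/yr; τ = 17900 / 1840.0 = 9.728 yr.

9.73 yr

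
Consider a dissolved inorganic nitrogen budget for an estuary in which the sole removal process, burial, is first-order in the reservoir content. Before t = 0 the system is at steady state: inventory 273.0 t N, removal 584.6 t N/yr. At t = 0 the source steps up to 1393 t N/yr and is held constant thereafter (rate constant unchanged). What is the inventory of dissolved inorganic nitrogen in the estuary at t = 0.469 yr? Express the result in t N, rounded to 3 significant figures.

τ = M₀/F₀ = 273.0/584.6 = 0.4670 yr; rate constant k = 1/τ.
New steady state M_∞ = F₁/k = F₁·τ = 1393 × 0.4670 = 650.51 t N.
M(t) = M_∞ + (M₀ − M_∞)·e^(−t/τ); t/τ = 0.469/0.4670 = 1.004, so e^(−t/τ) = 0.3663.
M(t) = 650.51 − 377.5 × 0.3663 = 512.23 t N.

512 t N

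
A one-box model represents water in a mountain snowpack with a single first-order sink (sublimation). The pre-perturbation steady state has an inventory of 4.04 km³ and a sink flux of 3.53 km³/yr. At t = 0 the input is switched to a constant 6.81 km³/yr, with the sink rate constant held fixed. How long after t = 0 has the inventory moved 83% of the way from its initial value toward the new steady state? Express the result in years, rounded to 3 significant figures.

τ = M₀/F₀ = 4.04/3.53 = 1.144 yr.
The remaining gap fraction is e^(−t/τ); 83% covered ⇒ e^(−t/τ) = 0.170.
t = −τ ln(0.170) = 1.144 × 1.772 = 2.028 yr.

2.03 yr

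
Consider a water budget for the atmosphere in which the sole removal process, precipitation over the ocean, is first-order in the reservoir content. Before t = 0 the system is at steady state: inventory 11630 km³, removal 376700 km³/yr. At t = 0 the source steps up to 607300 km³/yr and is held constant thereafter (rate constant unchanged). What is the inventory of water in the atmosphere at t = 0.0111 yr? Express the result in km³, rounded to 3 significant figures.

13800 km³

The sink rate constant is k = F₀/M₀ = 376700/11630 = 32.39 yr⁻¹.
Solving dM/dt = F₁ − kM with M(0) = M₀ gives M(t) = F₁/k + (M₀ − F₁/k)·e^(−kt).
F₁/k = 607300/32.39 = 18749 km³; kt = 32.39 × 0.0111 = 0.3595, e^(−kt) = 0.6980.
M(0.0111) = 18749 + (11630 − 18749) × 0.6980 = 18749 − 4969 = 13780 km³.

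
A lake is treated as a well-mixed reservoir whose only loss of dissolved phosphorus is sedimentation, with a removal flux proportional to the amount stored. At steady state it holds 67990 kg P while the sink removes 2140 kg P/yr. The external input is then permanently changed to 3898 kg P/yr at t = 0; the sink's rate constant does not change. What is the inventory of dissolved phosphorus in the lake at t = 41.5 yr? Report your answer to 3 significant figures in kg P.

Residence time τ = M₀/F₀ = 31.77 yr. The eventual steady state is M_∞ = M₀·(F₁/F₀) = 67990 × 3898/2140 = 123840 kg P.
The anomaly ΔM(t) = M(t) − M_∞ decays as ΔM₀·e^(−t/τ) with ΔM₀ = 67990 − 123840 = −55850 kg P.
At t = 41.5 yr, e^(−t/τ) = e^(−1.306) = 0.2708, so ΔM = −15130 kg P and M = 123840 − 15130 = 108720 kg P.

109000 kg P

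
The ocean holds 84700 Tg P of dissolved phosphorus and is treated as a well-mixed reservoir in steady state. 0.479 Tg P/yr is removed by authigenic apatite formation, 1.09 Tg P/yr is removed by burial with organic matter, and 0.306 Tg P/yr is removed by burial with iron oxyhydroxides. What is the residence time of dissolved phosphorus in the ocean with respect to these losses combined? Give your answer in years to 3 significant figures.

Total removal = 0.4790 + 1.090 + 0.3060 = 1.8750 Tg P/yr.
τ = M / ΣF_out = 84700 / 1.8750 = 45170 yr.

45200 yr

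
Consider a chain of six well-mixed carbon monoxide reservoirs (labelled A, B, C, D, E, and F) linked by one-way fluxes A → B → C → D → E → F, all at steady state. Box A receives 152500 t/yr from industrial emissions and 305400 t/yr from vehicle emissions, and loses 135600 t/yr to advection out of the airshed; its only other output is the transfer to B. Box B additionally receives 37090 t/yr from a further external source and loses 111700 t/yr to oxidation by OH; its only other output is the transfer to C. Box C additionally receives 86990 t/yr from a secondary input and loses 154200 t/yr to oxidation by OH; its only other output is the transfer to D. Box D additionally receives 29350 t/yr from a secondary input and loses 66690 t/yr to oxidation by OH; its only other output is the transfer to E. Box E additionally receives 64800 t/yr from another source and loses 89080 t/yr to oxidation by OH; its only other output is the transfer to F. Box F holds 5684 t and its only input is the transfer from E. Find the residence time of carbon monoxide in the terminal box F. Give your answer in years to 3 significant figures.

Box A: F(A→B) = (152500 + 305400) − 135600 = 322300 t/yr.
Box B: F(B→C) = (322300 + 37090) − 111700 = 247690 t/yr.
Box C: F(C→D) = (247690 + 86990) − 154200 = 180480 t/yr.
Box D: F(D→E) = (180480 + 29350) − 66690 = 143140 t/yr.
Box E: F(E→F) = (143140 + 64800) − 89080 = 118860 t/yr.
Box F throughput = its input = 118860 t/yr; τ = 5684 / 118860 = 0.04782 yr.

0.0478 yr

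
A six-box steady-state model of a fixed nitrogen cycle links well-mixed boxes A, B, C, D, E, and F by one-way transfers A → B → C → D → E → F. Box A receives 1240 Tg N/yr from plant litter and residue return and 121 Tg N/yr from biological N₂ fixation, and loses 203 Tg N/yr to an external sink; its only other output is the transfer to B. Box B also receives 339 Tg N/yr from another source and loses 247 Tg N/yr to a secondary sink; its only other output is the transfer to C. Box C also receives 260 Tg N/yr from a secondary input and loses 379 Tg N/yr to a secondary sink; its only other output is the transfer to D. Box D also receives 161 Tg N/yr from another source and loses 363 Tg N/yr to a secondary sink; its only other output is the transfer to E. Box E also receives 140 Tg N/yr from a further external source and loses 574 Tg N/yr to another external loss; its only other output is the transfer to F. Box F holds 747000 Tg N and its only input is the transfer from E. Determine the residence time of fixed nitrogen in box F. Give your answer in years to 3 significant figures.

1510 yr

Box A: F(A→B) = (1240 + 121) − 203 = 1158.0 Tg N/yr.
Box B: F(B→C) = (1158.0 + 339) − 247 = 1250.0 Tg N/yr.
Box C: F(C→D) = (1250.0 + 260) − 379 = 1131.0 Tg N/yr.
Box D: F(D→E) = (1131.0 + 161) − 363 = 929.00 Tg N/yr.
Box E: F(E→F) = (929.00 + 140) − 574 = 495.00 Tg N/yr.
Box F throughput = its input = 495.00 Tg N/yr; τ = 747000 / 495.00 = 1509 yr.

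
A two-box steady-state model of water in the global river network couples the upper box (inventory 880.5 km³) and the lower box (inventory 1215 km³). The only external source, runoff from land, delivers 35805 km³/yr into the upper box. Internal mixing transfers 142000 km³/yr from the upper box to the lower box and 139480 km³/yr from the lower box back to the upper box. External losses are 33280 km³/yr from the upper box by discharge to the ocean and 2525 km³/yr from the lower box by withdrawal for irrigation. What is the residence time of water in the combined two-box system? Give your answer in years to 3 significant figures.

0.0585 yr

Residence time in the combined system uses the total inventory and the total *external* removal — internal exchanges between the two boxes cancel.
M_total = 880.5 + 1215 = 2095.5 km³.
ΣF_external_out = 33280 + 2525 = 35805 km³/yr.
τ = M_total / ΣF_ext = 2095.5 / 35805 = 0.05853 yr.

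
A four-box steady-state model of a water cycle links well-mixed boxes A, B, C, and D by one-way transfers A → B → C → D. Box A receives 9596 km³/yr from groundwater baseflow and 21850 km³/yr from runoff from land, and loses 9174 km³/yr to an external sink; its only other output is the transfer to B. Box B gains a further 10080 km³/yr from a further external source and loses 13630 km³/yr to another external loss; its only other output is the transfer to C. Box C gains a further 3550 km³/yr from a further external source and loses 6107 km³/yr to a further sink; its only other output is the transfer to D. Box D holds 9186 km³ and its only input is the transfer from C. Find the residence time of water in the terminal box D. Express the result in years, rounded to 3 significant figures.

0.568 yr

Box A: F(A→B) = (9596 + 21850) − 9174 = 22272 km³/yr.
Box B: F(B→C) = (22272 + 10080) − 13630 = 18722 km³/yr.
Box C: F(C→D) = (18722 + 3550) − 6107 = 16165 km³/yr.
Box D throughput = its input = 16165 km³/yr; τ = 9186 / 16165 = 0.5683 yr.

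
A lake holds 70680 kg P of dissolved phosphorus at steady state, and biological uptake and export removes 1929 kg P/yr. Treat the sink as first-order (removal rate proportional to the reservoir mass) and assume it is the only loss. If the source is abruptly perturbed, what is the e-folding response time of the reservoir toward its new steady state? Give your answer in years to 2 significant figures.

37 yr

For a linear reservoir the response time equals the residence time τ = M/F.
τ = 70680 / 1929 = 36.64 yr.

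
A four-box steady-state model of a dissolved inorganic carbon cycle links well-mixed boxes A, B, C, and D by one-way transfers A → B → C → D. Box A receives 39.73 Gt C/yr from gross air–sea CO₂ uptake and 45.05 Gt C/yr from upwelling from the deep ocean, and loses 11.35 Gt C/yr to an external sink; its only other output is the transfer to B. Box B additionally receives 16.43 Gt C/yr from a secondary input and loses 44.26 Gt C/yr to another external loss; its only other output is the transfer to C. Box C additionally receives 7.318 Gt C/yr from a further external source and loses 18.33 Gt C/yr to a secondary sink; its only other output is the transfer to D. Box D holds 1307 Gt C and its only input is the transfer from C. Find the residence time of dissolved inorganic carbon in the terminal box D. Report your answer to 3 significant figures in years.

37.8 yr

Box A: F(A→B) = (39.73 + 45.05) − 11.35 = 73.430 Gt C/yr.
Box B: F(B→C) = (73.430 + 16.43) − 44.26 = 45.600 Gt C/yr.
Box C: F(C→D) = (45.600 + 7.318) − 18.33 = 34.588 Gt C/yr.
Box D throughput = its input = 34.588 Gt C/yr; τ = 1307 / 34.588 = 37.79 yr.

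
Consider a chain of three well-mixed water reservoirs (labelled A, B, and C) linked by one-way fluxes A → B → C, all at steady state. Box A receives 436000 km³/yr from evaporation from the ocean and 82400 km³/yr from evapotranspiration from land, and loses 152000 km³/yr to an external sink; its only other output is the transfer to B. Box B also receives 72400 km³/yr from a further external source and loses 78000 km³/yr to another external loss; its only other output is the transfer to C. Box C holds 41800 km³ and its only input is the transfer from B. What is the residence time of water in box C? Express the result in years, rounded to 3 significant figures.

0.116 yr

Box A: F(A→B) = (436000 + 82400) − 152000 = 366400 km³/yr.
Box B: F(B→C) = (366400 + 72400) − 78000 = 360800 km³/yr.
Box C throughput = its input = 360800 km³/yr; τ = 41800 / 360800 = 0.1159 yr.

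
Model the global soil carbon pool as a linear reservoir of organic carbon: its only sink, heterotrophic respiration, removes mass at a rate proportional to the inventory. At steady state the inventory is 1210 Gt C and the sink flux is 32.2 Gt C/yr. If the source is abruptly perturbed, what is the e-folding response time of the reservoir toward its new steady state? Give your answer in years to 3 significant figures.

For a linear reservoir the response time equals the residence time τ = M/F.
τ = 1210 / 32.2 = 37.58 yr.

37.6 yr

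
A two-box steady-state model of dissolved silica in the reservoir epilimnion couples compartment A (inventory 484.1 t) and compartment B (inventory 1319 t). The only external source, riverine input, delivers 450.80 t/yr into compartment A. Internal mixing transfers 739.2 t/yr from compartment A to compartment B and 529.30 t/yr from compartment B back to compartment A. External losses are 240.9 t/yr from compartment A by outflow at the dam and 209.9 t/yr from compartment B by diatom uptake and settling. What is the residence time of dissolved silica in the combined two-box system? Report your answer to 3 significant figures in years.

Treat the two boxes together as one reservoir: the mixing fluxes between them are internal recycling, so τ = ΣM / Σ(external losses).
M_total = 484.1 + 1319 = 1803.1 t.
ΣF_external_out = 240.9 + 209.9 = 450.80 t/yr.
τ = M_total / ΣF_ext = 1803.1 / 450.80 = 4.000 yr.

4.00 yr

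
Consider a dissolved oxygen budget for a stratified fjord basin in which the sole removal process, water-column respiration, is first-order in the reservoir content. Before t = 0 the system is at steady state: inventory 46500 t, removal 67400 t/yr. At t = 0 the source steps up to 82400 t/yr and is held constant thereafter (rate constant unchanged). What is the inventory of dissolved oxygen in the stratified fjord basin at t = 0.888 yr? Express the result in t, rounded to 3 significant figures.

54000 t

The sink rate constant is k = F₀/M₀ = 67400/46500 = 1.449 yr⁻¹.
Solving dM/dt = F₁ − kM with M(0) = M₀ gives M(t) = F₁/k + (M₀ − F₁/k)·e^(−kt).
F₁/k = 82400/1.449 = 56849 t; kt = 1.449 × 0.888 = 1.287, e^(−kt) = 0.2761.
M(0.888) = 56849 + (46500 − 56849) × 0.2761 = 56849 − 2857 = 53992 t.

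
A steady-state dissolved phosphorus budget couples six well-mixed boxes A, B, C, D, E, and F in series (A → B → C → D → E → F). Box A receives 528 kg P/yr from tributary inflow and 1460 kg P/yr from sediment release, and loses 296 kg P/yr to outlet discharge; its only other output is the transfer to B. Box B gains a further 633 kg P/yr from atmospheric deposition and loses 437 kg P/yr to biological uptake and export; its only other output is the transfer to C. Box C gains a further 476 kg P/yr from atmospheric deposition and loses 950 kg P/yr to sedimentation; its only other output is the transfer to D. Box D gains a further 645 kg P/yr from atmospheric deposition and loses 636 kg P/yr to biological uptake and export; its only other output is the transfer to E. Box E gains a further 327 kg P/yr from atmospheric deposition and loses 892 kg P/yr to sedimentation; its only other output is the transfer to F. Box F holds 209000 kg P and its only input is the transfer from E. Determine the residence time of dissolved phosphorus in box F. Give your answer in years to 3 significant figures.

244 yr

Box A: F(A→B) = (528 + 1460) − 296 = 1692.0 kg P/yr.
Box B: F(B→C) = (1692.0 + 633) − 437 = 1888.0 kg P/yr.
Box C: F(C→D) = (1888.0 + 476) − 950 = 1414.0 kg P/yr.
Box D: F(D→E) = (1414.0 + 645) − 636 = 1423.0 kg P/yr.
Box E: F(E→F) = (1423.0 + 327) − 892 = 858.00 kg P/yr.
Box F throughput = its input = 858.00 kg P/yr; τ = 209000 / 858.00 = 243.6 yr.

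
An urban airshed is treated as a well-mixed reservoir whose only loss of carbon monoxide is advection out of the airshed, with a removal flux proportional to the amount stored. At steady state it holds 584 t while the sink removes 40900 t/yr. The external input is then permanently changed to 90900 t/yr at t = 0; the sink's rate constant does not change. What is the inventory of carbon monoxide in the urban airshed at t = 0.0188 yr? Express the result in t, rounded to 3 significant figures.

The sink rate constant is k = F₀/M₀ = 40900/584 = 70.03 yr⁻¹.
Solving dM/dt = F₁ − kM with M(0) = M₀ gives M(t) = F₁/k + (M₀ − F₁/k)·e^(−kt).
F₁/k = 90900/70.03 = 1297.9 t; kt = 70.03 × 0.0188 = 1.317, e^(−kt) = 0.2680.
M(0.0188) = 1297.9 + (584 − 1297.9) × 0.2680 = 1297.9 − 191.4 = 1106.6 t.

1110 t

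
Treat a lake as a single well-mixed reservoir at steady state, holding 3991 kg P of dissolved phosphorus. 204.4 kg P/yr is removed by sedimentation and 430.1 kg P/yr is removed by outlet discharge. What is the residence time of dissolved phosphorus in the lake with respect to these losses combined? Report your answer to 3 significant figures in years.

6.29 yr

Total removal = 204.4 + 430.1 = 634.50 kg P/yr.
τ = M / ΣF_out = 3991 / 634.50 = 6.290 yr.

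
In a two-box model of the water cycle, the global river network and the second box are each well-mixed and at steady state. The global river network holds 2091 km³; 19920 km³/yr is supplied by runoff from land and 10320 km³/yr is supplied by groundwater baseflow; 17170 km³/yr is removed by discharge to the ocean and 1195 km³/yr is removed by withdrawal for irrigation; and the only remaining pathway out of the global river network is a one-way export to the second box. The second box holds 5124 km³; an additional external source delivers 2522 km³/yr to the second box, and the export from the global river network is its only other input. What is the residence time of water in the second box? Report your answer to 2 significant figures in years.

Balance the global river network: ΣF_in = 19920 + 10320 = 30240 km³/yr.
Export to the second box = ΣF_in − (17170 + 1195) = 11875 km³/yr.
Total input to the second box = 11875 + 2522 = 14397 km³/yr; at steady state this equals its total output.
τ = M / F = 5124 / 14397 = 0.3559 yr.

0.36 yr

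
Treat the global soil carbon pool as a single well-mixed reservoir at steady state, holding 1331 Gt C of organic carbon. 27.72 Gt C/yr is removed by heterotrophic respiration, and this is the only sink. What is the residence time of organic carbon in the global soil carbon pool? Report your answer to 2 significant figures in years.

τ = M / F = 1331 / 27.72 = 48.02 yr.

48 yr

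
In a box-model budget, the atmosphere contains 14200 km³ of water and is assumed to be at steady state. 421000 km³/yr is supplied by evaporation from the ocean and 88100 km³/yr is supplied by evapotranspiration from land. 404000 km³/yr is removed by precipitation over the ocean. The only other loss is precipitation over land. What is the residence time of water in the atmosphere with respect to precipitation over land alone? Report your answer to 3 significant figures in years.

At steady state ΣF_in = ΣF_out.
ΣF_in = 421000 + 88100 = 509100 km³/yr.
Precipitation over land flux = ΣF_in − (404000) = 509100 − 404000 = 105100 km³/yr.
τ = M / F = 14200 / 105100 = 0.1351 yr.

0.135 yr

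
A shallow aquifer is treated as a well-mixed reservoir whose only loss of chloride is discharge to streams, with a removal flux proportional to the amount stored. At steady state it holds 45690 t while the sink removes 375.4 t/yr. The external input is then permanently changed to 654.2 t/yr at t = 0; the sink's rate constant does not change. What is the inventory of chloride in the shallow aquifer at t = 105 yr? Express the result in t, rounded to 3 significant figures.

τ = M₀/F₀ = 45690/375.4 = 121.7 yr; rate constant k = 1/τ.
New steady state M_∞ = F₁/k = F₁·τ = 654.2 × 121.7 = 79623 t.
M(t) = M_∞ + (M₀ − M_∞)·e^(−t/τ); t/τ = 105/121.7 = 0.8627, so e^(−t/τ) = 0.4220.
M(t) = 79623 − 33930 × 0.4220 = 65303 t.

65300 t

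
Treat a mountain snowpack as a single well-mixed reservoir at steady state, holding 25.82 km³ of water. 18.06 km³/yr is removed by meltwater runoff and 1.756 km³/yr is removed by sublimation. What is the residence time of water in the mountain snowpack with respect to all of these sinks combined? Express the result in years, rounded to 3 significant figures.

Total removal flux = 18.06 + 1.756 = 19.816 km³/yr.
τ = M / ΣF_out = 25.82 / 19.816 = 1.303 yr.

1.30 yr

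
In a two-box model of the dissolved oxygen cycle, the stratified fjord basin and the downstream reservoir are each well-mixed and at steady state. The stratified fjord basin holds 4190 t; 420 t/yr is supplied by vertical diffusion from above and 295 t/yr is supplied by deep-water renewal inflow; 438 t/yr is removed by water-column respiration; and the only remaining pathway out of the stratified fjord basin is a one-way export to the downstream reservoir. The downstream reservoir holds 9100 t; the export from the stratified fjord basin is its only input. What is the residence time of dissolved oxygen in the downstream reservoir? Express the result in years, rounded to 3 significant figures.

Balance the stratified fjord basin: ΣF_in = 420 + 295 = 715.00 t/yr.
Export to the downstream reservoir = ΣF_in − (438) = 277.00 t/yr.
At steady state the output of the downstream reservoir equals its input, 277.00 t/yr.
τ = M / F = 9100 / 277.00 = 32.85 yr.

32.9 yr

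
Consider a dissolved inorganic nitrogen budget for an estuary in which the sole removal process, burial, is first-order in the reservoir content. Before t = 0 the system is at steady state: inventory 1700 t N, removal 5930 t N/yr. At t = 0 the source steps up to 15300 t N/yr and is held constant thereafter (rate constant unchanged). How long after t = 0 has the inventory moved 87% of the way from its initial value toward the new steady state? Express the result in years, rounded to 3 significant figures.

0.585 yr

τ = M₀/F₀ = 1700/5930 = 0.2867 yr.
The remaining gap fraction is e^(−t/τ); 87% covered ⇒ e^(−t/τ) = 0.130.
t = −τ ln(0.130) = 0.2867 × 2.040 = 0.5849 yr.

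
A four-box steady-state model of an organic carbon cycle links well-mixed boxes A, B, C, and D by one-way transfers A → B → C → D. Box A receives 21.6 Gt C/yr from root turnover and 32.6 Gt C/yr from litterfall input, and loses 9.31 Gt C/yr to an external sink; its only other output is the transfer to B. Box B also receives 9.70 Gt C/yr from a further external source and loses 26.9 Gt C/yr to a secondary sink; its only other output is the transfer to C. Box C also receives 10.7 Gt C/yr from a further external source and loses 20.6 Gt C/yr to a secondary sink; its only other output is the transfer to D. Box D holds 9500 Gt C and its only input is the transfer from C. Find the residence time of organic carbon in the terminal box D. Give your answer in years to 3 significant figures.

Box A: F(A→B) = (21.6 + 32.6) − 9.31 = 44.890 Gt C/yr.
Box B: F(B→C) = (44.890 + 9.70) − 26.9 = 27.690 Gt C/yr.
Box C: F(C→D) = (27.690 + 10.7) − 20.6 = 17.790 Gt C/yr.
Box D throughput = its input = 17.790 Gt C/yr; τ = 9500 / 17.790 = 534.0 yr.

534 yr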